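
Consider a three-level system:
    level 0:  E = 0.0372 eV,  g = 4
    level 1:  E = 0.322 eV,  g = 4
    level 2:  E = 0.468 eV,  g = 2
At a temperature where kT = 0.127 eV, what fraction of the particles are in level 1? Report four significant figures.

0.09456

Eᵢ/kT = 0.292913, 2.53543, 3.68504.
Z = Σ gᵢe^(−Eᵢ/kT) = 4·e^(−0.292913) + 4·e^(−2.53543) + 2·e^(−3.68504) = 2.98435 + 0.316911 + 0.0501923 = 3.35145.
P₁ = g₁ e^(−E₁/kT) / Z = 0.316911/3.35145 = 0.09456.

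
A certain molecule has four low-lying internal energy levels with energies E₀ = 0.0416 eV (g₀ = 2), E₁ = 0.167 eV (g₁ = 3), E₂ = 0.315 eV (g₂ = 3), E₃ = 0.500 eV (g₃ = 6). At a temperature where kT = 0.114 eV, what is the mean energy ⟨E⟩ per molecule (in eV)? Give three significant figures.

0.115 eV

Eᵢ/kT = 0.36491, 1.4649, 2.7632, 4.3860.
Z = Σ gᵢe^(−Eᵢ/kT) = 2·e^(−0.36491) + 3·e^(−1.4649) + 3·e^(−2.7632) + 6·e^(−4.3860) = 1.3885 + 0.69330 + 0.18927 + 0.074703 = 2.3458.
⟨E⟩ = Σ Eᵢ gᵢe^(−Eᵢ/kT) / Z = (0.0416·1.3885 + 0.167·0.69330 + 0.315·0.18927 + 0.500·0.074703) / 2.3458 = 0.115 eV.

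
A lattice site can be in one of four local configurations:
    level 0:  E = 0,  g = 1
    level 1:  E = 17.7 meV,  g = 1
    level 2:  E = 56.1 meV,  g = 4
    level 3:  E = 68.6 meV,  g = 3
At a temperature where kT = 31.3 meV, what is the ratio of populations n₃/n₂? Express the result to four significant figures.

0.5031

n₃/n₂ = (g₃/g₂) exp[−(E₃−E₂)/kT] = (3/4) × exp(−(12.5 meV)/(31.3 meV)) = (3/4) × exp(-0.399361) = 0.5031.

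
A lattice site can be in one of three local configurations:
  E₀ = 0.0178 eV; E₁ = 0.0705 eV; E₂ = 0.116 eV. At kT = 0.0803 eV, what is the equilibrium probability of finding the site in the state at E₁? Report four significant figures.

0.2861

Eᵢ/kT = 0.221669, 0.877958, 1.44458.
Z = Σ e^(−Eᵢ/kT) = e^(−0.221669) + e^(−0.877958) + e^(−1.44458) = 0.801181 + 0.415631 + 0.235845 = 1.45266.
P₁ = e^(−E₁/kT) / Z = 0.415631/1.45266 = 0.2861.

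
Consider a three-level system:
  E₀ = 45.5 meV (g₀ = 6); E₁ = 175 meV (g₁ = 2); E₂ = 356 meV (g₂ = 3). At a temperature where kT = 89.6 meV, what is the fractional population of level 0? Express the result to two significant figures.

0.91

Eᵢ/kT = 0.5078, 1.953, 3.973.
Z = Σ gᵢe^(−Eᵢ/kT) = 6·e^(−0.5078) + 2·e^(−1.953) + 3·e^(−3.973) = 3.611 + 0.2837 + 0.05645 = 3.951.
P₀ = g₀ e^(−E₀/kT) / Z = 3.611/3.951 = 0.91.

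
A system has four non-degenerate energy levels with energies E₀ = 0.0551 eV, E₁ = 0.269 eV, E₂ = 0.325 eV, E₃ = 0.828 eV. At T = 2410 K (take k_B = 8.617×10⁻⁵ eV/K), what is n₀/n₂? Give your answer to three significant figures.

3.67

k_BT = 8.617×10⁻⁵ × 2410 K = 0.20767 eV.
n₀/n₂ = exp[−(E₀−E₂)/kT] = exp(−(-0.2699 eV)/(0.20767 eV)) = exp(1.2997) = 3.67.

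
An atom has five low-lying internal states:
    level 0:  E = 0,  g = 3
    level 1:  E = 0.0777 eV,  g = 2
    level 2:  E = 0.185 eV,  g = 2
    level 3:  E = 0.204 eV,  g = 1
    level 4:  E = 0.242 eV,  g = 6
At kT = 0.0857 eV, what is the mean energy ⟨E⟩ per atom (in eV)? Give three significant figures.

0.0469 eV

Eᵢ/kT = 0, 0.90665, 2.1587, 2.3804, 2.8238.
Z = Σ gᵢe^(−Eᵢ/kT) = 3·e^(−0) + 2·e^(−0.90665) + 2·e^(−2.1587) + 1·e^(−2.3804) + 6·e^(−2.8238) = 3.0000 + 0.80775 + 0.23095 + 0.092514 + 0.35628 = 4.4875.
⟨E⟩ = Σ Eᵢ gᵢe^(−Eᵢ/kT) / Z = (0·3.0000 + 0.0777·0.80775 + 0.185·0.23095 + 0.204·0.092514 + 0.242·0.35628) / 4.4875 = 0.0469 eV.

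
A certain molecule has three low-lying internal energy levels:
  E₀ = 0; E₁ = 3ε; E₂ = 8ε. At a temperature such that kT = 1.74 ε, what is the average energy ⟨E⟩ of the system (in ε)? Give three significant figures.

Eᵢ/kT = 0, 1.7241, 4.5977.
Z = Σ e^(−Eᵢ/kT) = e^(−0) + e^(−1.7241) + e^(−4.5977) = 1.0000 + 0.17833 + 0.010075 = 1.1884.
⟨E⟩ = Σ Eᵢ e^(−Eᵢ/kT) / Z = (0·1.0000 + 3·0.17833 + 8·0.010075) / 1.1884 = 0.518 ε.

0.518 ε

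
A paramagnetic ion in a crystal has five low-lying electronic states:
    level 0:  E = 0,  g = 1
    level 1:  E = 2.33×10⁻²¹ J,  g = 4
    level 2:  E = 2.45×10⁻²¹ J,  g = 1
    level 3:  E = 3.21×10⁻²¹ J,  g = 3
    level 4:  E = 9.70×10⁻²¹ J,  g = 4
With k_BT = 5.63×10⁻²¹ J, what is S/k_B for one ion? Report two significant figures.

2.4

Eᵢ/kT = 0, 0.4139, 0.4352, 0.5702, 1.723.
Z = Σ gᵢe^(−Eᵢ/kT) = 1·e^(−0) + 4·e^(−0.4139) + 1·e^(−0.4352) + 3·e^(−0.5702) + 4·e^(−1.723) = 1.000 + 2.644 + 0.6471 + 1.696 + 0.7141 = 6.701.
⟨E⟩ = Σ EᵢPᵢ = 3.002 ×10⁻²¹ J.
S/k_B = ln Z + ⟨E⟩/kT = ln(6.701) + 3.002/5.63 = 1.902 + 0.5332 = 2.4.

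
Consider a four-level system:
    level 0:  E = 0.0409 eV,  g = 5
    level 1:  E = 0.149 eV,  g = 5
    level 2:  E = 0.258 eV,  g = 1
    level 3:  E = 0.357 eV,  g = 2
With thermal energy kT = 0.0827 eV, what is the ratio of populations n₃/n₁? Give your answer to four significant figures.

n₃/n₁ = (g₃/g₁) exp[−(E₃−E₁)/kT] = (2/5) × exp(−(0.208 eV)/(0.0827 eV)) = (2/5) × exp(-2.51511) = 0.03234.

0.03234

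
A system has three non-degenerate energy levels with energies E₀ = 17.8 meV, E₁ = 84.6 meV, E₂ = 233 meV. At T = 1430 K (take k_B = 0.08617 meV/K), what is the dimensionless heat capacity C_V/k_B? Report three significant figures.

k_BT = 0.08617 × 1430 K = 123.22 meV.
Eᵢ/kT = 0.14446, 0.68658, 1.8909.
Z = Σ e^(−Eᵢ/kT) = e^(−0.14446) + e^(−0.68658) + e^(−1.8909) = 0.86549 + 0.50329 + 0.15094 = 1.5197.
⟨E⟩ = 61.297 meV, ⟨E²⟩ = 7942.8 meV².
C_V/k_B = (⟨E²⟩ − ⟨E⟩²)/(kT)² = (7942.8 − 3757.3)/15183 = 0.276.

0.276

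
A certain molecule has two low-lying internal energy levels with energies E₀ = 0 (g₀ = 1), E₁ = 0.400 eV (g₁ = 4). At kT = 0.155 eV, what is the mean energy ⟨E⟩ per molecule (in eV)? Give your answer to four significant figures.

0.09299 eV

Eᵢ/kT = 0, 2.58065.
Z = Σ gᵢe^(−Eᵢ/kT) = 1·e^(−0) + 4·e^(−2.58065) = 1.00000 + 0.302899 = 1.30290.
⟨E⟩ = Σ Eᵢ gᵢe^(−Eᵢ/kT) / Z = (0·1.00000 + 0.400·0.302899) / 1.30290 = 0.09299 eV.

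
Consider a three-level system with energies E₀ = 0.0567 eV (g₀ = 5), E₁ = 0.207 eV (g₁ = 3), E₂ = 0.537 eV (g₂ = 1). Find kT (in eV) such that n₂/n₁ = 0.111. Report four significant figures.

0.3001 eV

n₂/n₁ = (g₂/g₁) exp[−(E₂−E₁)/kT] = 0.111.
⇒ (E₂−E₁)/kT = ln((1/3)/0.111) = ln(3.00300) = 1.09961.
kT = 0.330 eV / 1.09961 = 0.3001 eV.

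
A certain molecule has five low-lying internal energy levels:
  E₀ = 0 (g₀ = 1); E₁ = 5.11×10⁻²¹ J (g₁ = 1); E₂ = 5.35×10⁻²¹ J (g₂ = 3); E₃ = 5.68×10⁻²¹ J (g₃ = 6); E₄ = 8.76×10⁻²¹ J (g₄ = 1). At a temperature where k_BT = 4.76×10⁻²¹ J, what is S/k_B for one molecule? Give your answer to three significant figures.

Eᵢ/kT = 0, 1.0735, 1.1239, 1.1933, 1.8403.
Z = Σ gᵢe^(−Eᵢ/kT) = 1·e^(−0) + 1·e^(−1.0735) + 3·e^(−1.1239) + 6·e^(−1.1933) + 1·e^(−1.8403) = 1.0000 + 0.34181 + 0.97503 + 1.8193 + 0.15877 = 4.2949.
⟨E⟩ = Σ EᵢPᵢ = 4.3511 ×10⁻²¹ J.
S/k_B = ln Z + ⟨E⟩/kT = ln(4.2949) + 4.3511/4.76 = 1.4574 + 0.91410 = 2.37.

2.37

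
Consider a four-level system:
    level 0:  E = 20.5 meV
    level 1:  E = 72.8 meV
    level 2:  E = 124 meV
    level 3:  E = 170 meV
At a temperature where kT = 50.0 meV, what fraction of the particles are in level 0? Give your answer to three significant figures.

Eᵢ/kT = 0.41000, 1.4560, 2.4800, 3.4000.
Z = Σ e^(−Eᵢ/kT) = e^(−0.41000) + e^(−1.4560) + e^(−2.4800) + e^(−3.4000) = 0.66365 + 0.23317 + 0.083743 + 0.033373 = 1.0139.
P₀ = e^(−E₀/kT) / Z = 0.66365/1.0139 = 0.655.

0.655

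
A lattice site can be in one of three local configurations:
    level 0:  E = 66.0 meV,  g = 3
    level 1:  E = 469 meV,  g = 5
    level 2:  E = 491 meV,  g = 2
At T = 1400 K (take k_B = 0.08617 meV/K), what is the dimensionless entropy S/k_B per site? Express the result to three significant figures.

k_BT = 0.08617 × 1400 K = 120.64 meV.
Eᵢ/kT = 0.54708, 3.8876, 4.0700.
Z = Σ gᵢe^(−Eᵢ/kT) = 3·e^(−0.54708) + 5·e^(−3.8876) + 2·e^(−4.0700) = 1.7359 + 0.10247 + 0.034155 = 1.8725.
⟨E⟩ = Σ EᵢPᵢ = 95.807 meV.
S/k_B = ln Z + ⟨E⟩/kT = ln(1.8725) + 95.807/120.64 = 0.62727 + 0.79416 = 1.42.

1.42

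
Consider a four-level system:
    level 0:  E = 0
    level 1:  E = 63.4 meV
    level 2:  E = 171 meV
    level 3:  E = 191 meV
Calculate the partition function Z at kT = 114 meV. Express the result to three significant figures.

Eᵢ/kT = 0, 0.55614, 1.5000, 1.6754.
Z = Σ e^(−Eᵢ/kT) = e^(−0) + e^(−0.55614) + e^(−1.5000) + e^(−1.6754) = 1.0000 + 0.57342 + 0.22313 + 0.18723 = 1.9838.

Z = 1.98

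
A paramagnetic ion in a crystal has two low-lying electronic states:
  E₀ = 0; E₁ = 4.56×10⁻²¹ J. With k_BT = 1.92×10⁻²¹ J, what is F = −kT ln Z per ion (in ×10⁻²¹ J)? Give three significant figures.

-0.171 ×10⁻²¹ J

Eᵢ/kT = 0, 2.3750.
Z = Σ e^(−Eᵢ/kT) = e^(−0) + e^(−2.3750) = 1.0000 + 0.093014 = 1.0930.
F = −kT ln Z = −1.92 × ln(1.0930) = −1.92 × 0.088926 = -0.171 ×10⁻²¹ J.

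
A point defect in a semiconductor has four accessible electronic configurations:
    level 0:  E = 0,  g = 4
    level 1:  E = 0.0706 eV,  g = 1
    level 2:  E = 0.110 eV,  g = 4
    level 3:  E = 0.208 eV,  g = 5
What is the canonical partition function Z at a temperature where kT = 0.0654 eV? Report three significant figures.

Eᵢ/kT = 0, 1.0795, 1.6820, 3.1804.
Z = Σ gᵢe^(−Eᵢ/kT) = 4·e^(−0) + 1·e^(−1.0795) + 4·e^(−1.6820) + 5·e^(−3.1804) = 4.0000 + 0.33977 + 0.74401 + 0.20785 = 5.2916.

Z = 5.29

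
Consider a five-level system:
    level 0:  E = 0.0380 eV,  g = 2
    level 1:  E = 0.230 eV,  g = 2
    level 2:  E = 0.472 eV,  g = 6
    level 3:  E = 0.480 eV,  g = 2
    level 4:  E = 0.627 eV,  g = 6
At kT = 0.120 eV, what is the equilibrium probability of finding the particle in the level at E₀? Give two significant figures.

0.75

Eᵢ/kT = 0.3167, 1.917, 3.933, 4.000, 5.225.
Z = Σ gᵢe^(−Eᵢ/kT) = 2·e^(−0.3167) + 2·e^(−1.917) + 6·e^(−3.933) + 2·e^(−4.000) + 6·e^(−5.225) = 1.457 + 0.2941 + 0.1175 + 0.03663 + 0.03228 = 1.938.
P₀ = g₀ e^(−E₀/kT) / Z = 1.457/1.938 = 0.75.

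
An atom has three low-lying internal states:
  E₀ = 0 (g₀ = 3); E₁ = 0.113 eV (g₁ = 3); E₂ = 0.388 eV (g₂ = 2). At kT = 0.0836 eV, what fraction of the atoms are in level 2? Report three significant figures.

Eᵢ/kT = 0, 1.3517, 4.6411.
Z = Σ gᵢe^(−Eᵢ/kT) = 3·e^(−0) + 3·e^(−1.3517) + 2·e^(−4.6411) = 3.0000 + 0.77640 + 0.019294 = 3.7957.
P₂ = g₂ e^(−E₂/kT) / Z = 0.019294/3.7957 = 0.00508.

0.00508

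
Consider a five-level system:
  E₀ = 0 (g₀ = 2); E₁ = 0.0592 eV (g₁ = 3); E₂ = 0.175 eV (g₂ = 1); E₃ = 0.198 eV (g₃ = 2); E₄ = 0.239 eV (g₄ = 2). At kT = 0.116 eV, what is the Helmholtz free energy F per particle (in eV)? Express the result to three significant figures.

Eᵢ/kT = 0, 0.51034, 1.5086, 1.7069, 2.0603.
Z = Σ gᵢe^(−Eᵢ/kT) = 2·e^(−0) + 3·e^(−0.51034) + 1·e^(−1.5086) + 2·e^(−1.7069) + 2·e^(−2.0603) = 2.0000 + 1.8009 + 0.22122 + 0.36285 + 0.25483 = 4.6398.
F = −kT ln Z = −0.116 × ln(4.6398) = −0.116 × 1.5347 = -0.178 eV.

-0.178 eV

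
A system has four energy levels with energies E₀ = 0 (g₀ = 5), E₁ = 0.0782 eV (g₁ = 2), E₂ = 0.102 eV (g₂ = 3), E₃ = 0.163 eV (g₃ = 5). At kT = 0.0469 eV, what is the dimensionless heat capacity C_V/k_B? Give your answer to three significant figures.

0.666

Eᵢ/kT = 0, 1.6674, 2.1748, 3.4755.
Z = Σ gᵢe^(−Eᵢ/kT) = 5·e^(−0) + 2·e^(−1.6674) + 3·e^(−2.1748) + 5·e^(−3.4755) = 5.0000 + 0.37747 + 0.34089 + 0.15473 = 5.8731.
⟨E⟩ = 0.015241 eV, ⟨E²⟩ = 0.0016969 eV².
C_V/k_B = (⟨E²⟩ − ⟨E⟩²)/(kT)² = (0.0016969 − 0.00023229)/0.0021996 = 0.666.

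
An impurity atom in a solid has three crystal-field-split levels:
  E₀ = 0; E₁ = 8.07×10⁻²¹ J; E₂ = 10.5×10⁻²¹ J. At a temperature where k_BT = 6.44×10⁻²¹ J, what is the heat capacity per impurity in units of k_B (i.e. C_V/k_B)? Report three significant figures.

Eᵢ/kT = 0, 1.2531, 1.6304.
Z = Σ e^(−Eᵢ/kT) = e^(−0) + e^(−1.2531) + e^(−1.6304) = 1.0000 + 0.28562 + 0.19585 = 1.4815.
⟨E⟩ = 2.9439, ⟨E²⟩ = 27.130.
C_V/k_B = (⟨E²⟩ − ⟨E⟩²)/(kT)² = (27.130 − 8.6665)/41.474 = 0.445.

0.445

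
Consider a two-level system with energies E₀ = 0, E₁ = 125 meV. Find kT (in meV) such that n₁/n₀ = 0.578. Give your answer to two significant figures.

230 meV

n₁/n₀ = exp[−(E₁−E₀)/kT] = 0.578.
⇒ (E₁−E₀)/kT = ln(1/0.578) = ln(1.730) = 0.5481.
kT = 125 meV / 0.5481 = 230 meV.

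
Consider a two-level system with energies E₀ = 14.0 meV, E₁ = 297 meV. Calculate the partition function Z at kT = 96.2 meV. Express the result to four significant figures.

Z = 0.9102

Eᵢ/kT = 0.145530, 3.08732.
Z = Σ e^(−Eᵢ/kT) = e^(−0.145530) + e^(−3.08732) = 0.864564 + 0.0456241 = 0.910188.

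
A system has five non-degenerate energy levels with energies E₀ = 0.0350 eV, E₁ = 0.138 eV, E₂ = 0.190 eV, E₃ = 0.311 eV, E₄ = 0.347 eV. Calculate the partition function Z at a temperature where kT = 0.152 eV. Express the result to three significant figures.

Eᵢ/kT = 0.23026, 0.90789, 1.2500, 2.0461, 2.2829.
Z = Σ e^(−Eᵢ/kT) = e^(−0.23026) + e^(−0.90789) + e^(−1.2500) + e^(−2.0461) + e^(−2.2829) = 0.79433 + 0.40337 + 0.28650 + 0.12924 + 0.10199 = 1.7154.

Z = 1.72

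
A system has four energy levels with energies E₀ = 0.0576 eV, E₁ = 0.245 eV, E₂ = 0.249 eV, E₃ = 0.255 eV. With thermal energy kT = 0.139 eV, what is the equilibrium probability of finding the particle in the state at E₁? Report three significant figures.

Eᵢ/kT = 0.41439, 1.7626, 1.7914, 1.8345.
Z = Σ e^(−Eᵢ/kT) = e^(−0.41439) + e^(−1.7626) + e^(−1.7914) + e^(−1.8345) = 0.66074 + 0.17160 + 0.16673 + 0.15969 = 1.1588.
P₁ = e^(−E₁/kT) / Z = 0.17160/1.1588 = 0.148.

0.148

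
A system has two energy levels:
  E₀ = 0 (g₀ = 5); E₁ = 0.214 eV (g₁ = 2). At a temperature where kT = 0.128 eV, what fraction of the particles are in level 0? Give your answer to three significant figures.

Eᵢ/kT = 0, 1.6719.
Z = Σ gᵢe^(−Eᵢ/kT) = 5·e^(−0) + 2·e^(−1.6719) = 5.0000 + 0.37578 = 5.3758.
P₀ = g₀ e^(−E₀/kT) / Z = 5.0000/5.3758 = 0.930.

0.930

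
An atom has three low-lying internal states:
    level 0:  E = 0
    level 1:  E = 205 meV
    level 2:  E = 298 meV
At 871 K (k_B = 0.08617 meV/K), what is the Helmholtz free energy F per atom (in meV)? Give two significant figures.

-6.1 meV

k_BT = 0.08617 × 871 K = 75.05 meV.
Eᵢ/kT = 0, 2.732, 3.971.
Z = Σ e^(−Eᵢ/kT) = e^(−0) + e^(−2.732) + e^(−3.971) = 1.000 + 0.06509 + 0.01885 = 1.084.
F = −kT ln Z = −75.05 × ln(1.084) = −75.05 × 0.08066 = -6.1 meV.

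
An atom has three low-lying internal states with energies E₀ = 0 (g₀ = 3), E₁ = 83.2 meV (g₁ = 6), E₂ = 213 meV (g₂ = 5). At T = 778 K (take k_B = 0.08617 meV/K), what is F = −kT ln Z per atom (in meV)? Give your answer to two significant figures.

-110 meV

k_BT = 0.08617 × 778 K = 67.04 meV.
Eᵢ/kT = 0, 1.241, 3.177.
Z = Σ gᵢe^(−Eᵢ/kT) = 3·e^(−0) + 6·e^(−1.241) + 5·e^(−3.177) = 3.000 + 1.735 + 0.2086 = 4.944.
F = −kT ln Z = −67.04 × ln(4.944) = −67.04 × 1.598 = -110 meV.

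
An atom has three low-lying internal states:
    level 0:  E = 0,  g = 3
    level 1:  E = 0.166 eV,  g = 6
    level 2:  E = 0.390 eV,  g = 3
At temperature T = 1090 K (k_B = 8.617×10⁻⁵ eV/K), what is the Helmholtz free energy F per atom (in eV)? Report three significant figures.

-0.132 eV

k_BT = 8.617×10⁻⁵ × 1090 K = 0.093925 eV.
Eᵢ/kT = 0, 1.7674, 4.1522.
Z = Σ gᵢe^(−Eᵢ/kT) = 3·e^(−0) + 6·e^(−1.7674) + 3·e^(−4.1522) = 3.0000 + 1.0247 + 0.047189 = 4.0719.
F = −kT ln Z = −0.093925 × ln(4.0719) = −0.093925 × 1.4041 = -0.132 eV.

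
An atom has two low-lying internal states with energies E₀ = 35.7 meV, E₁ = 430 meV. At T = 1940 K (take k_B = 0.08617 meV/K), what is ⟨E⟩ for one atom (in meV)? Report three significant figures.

69.8 meV

k_BT = 0.08617 × 1940 K = 167.17 meV.
Eᵢ/kT = 0.21356, 2.5722.
Z = Σ e^(−Eᵢ/kT) = e^(−0.21356) + e^(−2.5722) = 0.80770 + 0.076367 = 0.88407.
⟨E⟩ = Σ Eᵢ e^(−Eᵢ/kT) / Z = (35.7·0.80770 + 430·0.076367) / 0.88407 = 69.8 meV.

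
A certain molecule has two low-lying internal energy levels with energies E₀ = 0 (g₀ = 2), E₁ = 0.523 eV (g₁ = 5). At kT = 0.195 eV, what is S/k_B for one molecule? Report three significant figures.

1.24

Eᵢ/kT = 0, 2.6821.
Z = Σ gᵢe^(−Eᵢ/kT) = 2·e^(−0) + 5·e^(−2.6821) = 2.0000 + 0.34210 = 2.3421.
⟨E⟩ = Σ EᵢPᵢ = 0.076392 eV.
S/k_B = ln Z + ⟨E⟩/kT = ln(2.3421) + 0.076392/0.195 = 0.85105 + 0.39175 = 1.24.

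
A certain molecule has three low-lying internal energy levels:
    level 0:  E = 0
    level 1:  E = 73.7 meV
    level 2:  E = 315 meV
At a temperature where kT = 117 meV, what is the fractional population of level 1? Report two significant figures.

0.33

Eᵢ/kT = 0, 0.6299, 2.692.
Z = Σ e^(−Eᵢ/kT) = e^(−0) + e^(−0.6299) + e^(−2.692) = 1.000 + 0.5326 + 0.06775 = 1.600.
P₁ = e^(−E₁/kT) / Z = 0.5326/1.600 = 0.33.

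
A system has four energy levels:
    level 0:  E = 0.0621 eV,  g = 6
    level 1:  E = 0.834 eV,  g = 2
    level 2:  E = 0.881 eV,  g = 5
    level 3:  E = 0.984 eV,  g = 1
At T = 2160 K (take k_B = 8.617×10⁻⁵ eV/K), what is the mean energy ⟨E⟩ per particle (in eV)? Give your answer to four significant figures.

0.07541 eV

k_BT = 8.617×10⁻⁵ × 2160 K = 0.186127 eV.
Eᵢ/kT = 0.333643, 4.48081, 4.73333, 5.28671.
Z = Σ gᵢe^(−Eᵢ/kT) = 6·e^(−0.333643) + 2·e^(−4.48081) + 5·e^(−4.73333) + 1·e^(−5.28671) = 4.29786 + 0.0226485 + 0.0439856 + 0.00505837 = 4.36955.
⟨E⟩ = Σ Eᵢ gᵢe^(−Eᵢ/kT) / Z = (0.0621·4.29786 + 0.834·0.0226485 + 0.881·0.0439856 + 0.984·0.00505837) / 4.36955 = 0.07541 eV.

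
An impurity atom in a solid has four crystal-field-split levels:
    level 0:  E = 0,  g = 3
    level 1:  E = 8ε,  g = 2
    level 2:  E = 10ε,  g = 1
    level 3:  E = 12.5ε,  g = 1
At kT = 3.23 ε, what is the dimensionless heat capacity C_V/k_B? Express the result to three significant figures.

Eᵢ/kT = 0, 2.4768, 3.0960, 3.8700.
Z = Σ gᵢe^(−Eᵢ/kT) = 3·e^(−0) + 2·e^(−2.4768) + 1·e^(−3.0960) + 1·e^(−3.8700) = 3.0000 + 0.16802 + 0.045230 + 0.020858 = 3.2341.
⟨E⟩ = 0.63609 ε, ⟨E²⟩ = 5.7312 ε².
C_V/k_B = (⟨E²⟩ − ⟨E⟩²)/(kT)² = (5.7312 − 0.40461)/10.433 = 0.511.

0.511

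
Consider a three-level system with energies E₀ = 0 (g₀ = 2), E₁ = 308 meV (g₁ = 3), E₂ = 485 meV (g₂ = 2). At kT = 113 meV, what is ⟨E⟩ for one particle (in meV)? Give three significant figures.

Eᵢ/kT = 0, 2.7257, 4.2920.
Z = Σ gᵢe^(−Eᵢ/kT) = 2·e^(−0) + 3·e^(−2.7257) + 2·e^(−4.2920) = 2.0000 + 0.19650 + 0.027355 = 2.2239.
⟨E⟩ = Σ Eᵢ gᵢe^(−Eᵢ/kT) / Z = (0·2.0000 + 308·0.19650 + 485·0.027355) / 2.2239 = 33.2 meV.

33.2 meV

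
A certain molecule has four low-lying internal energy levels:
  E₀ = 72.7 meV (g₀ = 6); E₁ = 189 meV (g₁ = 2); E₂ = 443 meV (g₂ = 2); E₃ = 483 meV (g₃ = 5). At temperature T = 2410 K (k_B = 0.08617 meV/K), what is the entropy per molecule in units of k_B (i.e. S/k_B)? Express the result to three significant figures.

2.42

k_BT = 0.08617 × 2410 K = 207.67 meV.
Eᵢ/kT = 0.35007, 0.91010, 2.1332, 2.3258.
Z = Σ gᵢe^(−Eᵢ/kT) = 6·e^(−0.35007) + 2·e^(−0.91010) + 2·e^(−2.1332) + 5·e^(−2.3258) = 4.2278 + 0.80497 + 0.23692 + 0.48853 = 5.7582.
⟨E⟩ = Σ EᵢPᵢ = 139.00 meV.
S/k_B = ln Z + ⟨E⟩/kT = ln(5.7582) + 139.00/207.67 = 1.7506 + 0.66933 = 2.42.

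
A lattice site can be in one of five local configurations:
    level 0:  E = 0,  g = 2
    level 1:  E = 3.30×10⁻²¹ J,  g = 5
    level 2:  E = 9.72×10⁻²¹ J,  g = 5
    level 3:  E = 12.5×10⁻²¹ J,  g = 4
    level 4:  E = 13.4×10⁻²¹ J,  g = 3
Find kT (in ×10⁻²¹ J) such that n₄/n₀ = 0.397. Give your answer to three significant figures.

n₄/n₀ = (g₄/g₀) exp[−(E₄−E₀)/kT] = 0.397.
⇒ (E₄−E₀)/kT = ln((3/2)/0.397) = ln(3.7783) = 1.3293.
kT = 13.4 ×10⁻²¹ J / 1.3293 = 10.1 ×10⁻²¹ J.

10.1 ×10⁻²¹ J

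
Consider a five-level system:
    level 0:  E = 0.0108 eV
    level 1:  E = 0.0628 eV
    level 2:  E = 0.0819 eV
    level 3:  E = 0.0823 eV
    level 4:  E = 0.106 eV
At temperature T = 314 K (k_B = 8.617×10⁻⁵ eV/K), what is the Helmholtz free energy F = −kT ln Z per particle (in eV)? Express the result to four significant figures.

0.003300 eV

k_BT = 8.617×10⁻⁵ × 314 K = 0.0270574 eV.
Eᵢ/kT = 0.399151, 2.32099, 3.02690, 3.04168, 3.91760.
Z = Σ e^(−Eᵢ/kT) = e^(−0.399151) + e^(−2.32099) + e^(−3.02690) + e^(−3.04168) + e^(−3.91760) = 0.670889 + 0.0981763 + 0.0484656 + 0.0477546 + 0.0198888 = 0.885174.
F = −kT ln Z = −0.0270574 × ln(0.885174) = −0.0270574 × -0.121971 = 0.003300 eV.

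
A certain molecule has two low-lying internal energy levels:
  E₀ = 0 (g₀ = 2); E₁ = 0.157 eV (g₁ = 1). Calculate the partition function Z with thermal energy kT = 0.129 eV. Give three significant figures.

Z = 2.30

Eᵢ/kT = 0, 1.2171.
Z = Σ gᵢe^(−Eᵢ/kT) = 2·e^(−0) + 1·e^(−1.2171) = 2.0000 + 0.29609 = 2.2961.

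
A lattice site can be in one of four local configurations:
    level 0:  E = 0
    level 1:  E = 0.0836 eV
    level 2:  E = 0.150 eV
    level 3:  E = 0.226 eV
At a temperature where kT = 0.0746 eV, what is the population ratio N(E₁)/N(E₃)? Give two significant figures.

6.7

n₁/n₃ = exp[−(E₁−E₃)/kT] = exp(−(-0.1424 eV)/(0.0746 eV)) = exp(1.909) = 6.7.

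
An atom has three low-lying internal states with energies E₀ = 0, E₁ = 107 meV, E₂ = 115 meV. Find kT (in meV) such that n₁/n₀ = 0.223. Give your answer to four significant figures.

71.31 meV

n₁/n₀ = exp[−(E₁−E₀)/kT] = 0.223.
⇒ (E₁−E₀)/kT = ln(1/0.223) = ln(4.48430) = 1.50058.
kT = 107 meV / 1.50058 = 71.31 meV.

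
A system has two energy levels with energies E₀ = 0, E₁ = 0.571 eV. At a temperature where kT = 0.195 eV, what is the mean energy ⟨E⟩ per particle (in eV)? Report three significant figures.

0.0290 eV

Eᵢ/kT = 0, 2.9282.
Z = Σ e^(−Eᵢ/kT) = e^(−0) + e^(−2.9282) = 1.0000 + 0.053493 = 1.0535.
⟨E⟩ = Σ Eᵢ e^(−Eᵢ/kT) / Z = (0·1.0000 + 0.571·0.053493) / 1.0535 = 0.0290 eV.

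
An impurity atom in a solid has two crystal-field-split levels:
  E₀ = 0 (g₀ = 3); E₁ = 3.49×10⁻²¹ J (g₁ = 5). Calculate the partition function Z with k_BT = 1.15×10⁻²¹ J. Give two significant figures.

Eᵢ/kT = 0, 3.035.
Z = Σ gᵢe^(−Eᵢ/kT) = 3·e^(−0) + 5·e^(−3.035) = 3.000 + 0.2404 = 3.240.

Z = 3.2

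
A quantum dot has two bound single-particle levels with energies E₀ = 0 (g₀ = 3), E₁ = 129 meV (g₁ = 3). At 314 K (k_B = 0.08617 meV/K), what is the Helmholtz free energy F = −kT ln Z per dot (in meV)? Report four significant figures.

-29.95 meV

k_BT = 0.08617 × 314 K = 27.0574 meV.
Eᵢ/kT = 0, 4.76764.
Z = Σ gᵢe^(−Eᵢ/kT) = 3·e^(−0) + 3·e^(−4.76764) = 3.00000 + 0.0255013 = 3.02550.
F = −kT ln Z = −27.0574 × ln(3.02550) = −27.0574 × 1.10708 = -29.95 meV.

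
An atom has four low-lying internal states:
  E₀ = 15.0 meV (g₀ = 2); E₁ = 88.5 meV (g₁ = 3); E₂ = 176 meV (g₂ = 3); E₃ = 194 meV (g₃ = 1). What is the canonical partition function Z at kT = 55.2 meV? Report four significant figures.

Z = 2.281

Eᵢ/kT = 0.271739, 1.60326, 3.18841, 3.51449.
Z = Σ gᵢe^(−Eᵢ/kT) = 2·e^(−0.271739) + 3·e^(−1.60326) + 3·e^(−3.18841) + 1·e^(−3.51449) = 1.52411 + 0.603718 + 0.123712 + 0.0297630 = 2.28130.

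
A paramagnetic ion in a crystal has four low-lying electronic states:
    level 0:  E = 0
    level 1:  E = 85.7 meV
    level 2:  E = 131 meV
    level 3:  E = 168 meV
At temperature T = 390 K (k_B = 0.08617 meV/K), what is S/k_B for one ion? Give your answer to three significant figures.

k_BT = 0.08617 × 390 K = 33.606 meV.
Eᵢ/kT = 0, 2.5501, 3.8981, 4.9991.
Z = Σ e^(−Eᵢ/kT) = e^(−0) + e^(−2.5501) + e^(−3.8981) + e^(−4.9991) = 1.0000 + 0.078074 + 0.020280 + 0.0067440 = 1.1051.
⟨E⟩ = Σ EᵢPᵢ = 9.4839 meV.
S/k_B = ln Z + ⟨E⟩/kT = ln(1.1051) + 9.4839/33.606 = 0.099936 + 0.28221 = 0.382.

0.382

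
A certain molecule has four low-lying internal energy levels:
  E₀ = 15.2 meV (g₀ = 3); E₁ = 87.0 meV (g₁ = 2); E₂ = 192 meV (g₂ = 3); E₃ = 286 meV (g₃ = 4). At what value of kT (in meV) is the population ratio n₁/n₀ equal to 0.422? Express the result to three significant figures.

n₁/n₀ = (g₁/g₀) exp[−(E₁−E₀)/kT] = 0.422.
⇒ (E₁−E₀)/kT = ln((2/3)/0.422) = ln(1.5798) = 0.45730.
kT = 71.8 meV / 0.45730 = 157 meV.

157 meV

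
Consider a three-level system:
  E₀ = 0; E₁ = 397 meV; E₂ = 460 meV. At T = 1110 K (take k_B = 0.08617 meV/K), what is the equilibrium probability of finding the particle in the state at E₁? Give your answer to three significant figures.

0.0154

k_BT = 0.08617 × 1110 K = 95.649 meV.
Eᵢ/kT = 0, 4.1506, 4.8093.
Z = Σ e^(−Eᵢ/kT) = e^(−0) + e^(−4.1506) + e^(−4.8093) = 1.0000 + 0.015755 + 0.0081536 = 1.0239.
P₁ = e^(−E₁/kT) / Z = 0.015755/1.0239 = 0.0154.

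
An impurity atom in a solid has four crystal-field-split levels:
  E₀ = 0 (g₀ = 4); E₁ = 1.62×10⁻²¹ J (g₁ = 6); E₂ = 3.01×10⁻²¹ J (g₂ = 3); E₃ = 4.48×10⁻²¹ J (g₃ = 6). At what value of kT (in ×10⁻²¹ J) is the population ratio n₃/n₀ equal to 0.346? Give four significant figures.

3.054 ×10⁻²¹ J

n₃/n₀ = (g₃/g₀) exp[−(E₃−E₀)/kT] = 0.346.
⇒ (E₃−E₀)/kT = ln((6/4)/0.346) = ln(4.33526) = 1.46678.
kT = 4.48 ×10⁻²¹ J / 1.46678 = 3.054 ×10⁻²¹ J.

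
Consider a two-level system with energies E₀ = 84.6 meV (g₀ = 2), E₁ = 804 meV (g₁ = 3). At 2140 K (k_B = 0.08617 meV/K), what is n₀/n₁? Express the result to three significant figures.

33.0

k_BT = 0.08617 × 2140 K = 184.40 meV.
n₀/n₁ = (g₀/g₁) exp[−(E₀−E₁)/kT] = (2/3) × exp(−(-719.4 meV)/(184.40 meV)) = (2/3) × exp(3.9013) = 33.0.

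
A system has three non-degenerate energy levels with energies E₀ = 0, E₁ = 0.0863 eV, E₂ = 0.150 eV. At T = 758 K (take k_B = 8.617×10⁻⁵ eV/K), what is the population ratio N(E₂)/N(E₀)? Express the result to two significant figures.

0.10

k_BT = 8.617×10⁻⁵ × 758 K = 0.06532 eV.
n₂/n₀ = exp[−(E₂−E₀)/kT] = exp(−(0.150 eV)/(0.06532 eV)) = exp(-2.296) = 0.10.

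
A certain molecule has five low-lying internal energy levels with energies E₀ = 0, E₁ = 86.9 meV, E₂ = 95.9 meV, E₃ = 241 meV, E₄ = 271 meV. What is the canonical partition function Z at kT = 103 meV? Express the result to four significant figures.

Z = 1.993

Eᵢ/kT = 0, 0.843689, 0.931068, 2.33981, 2.63107.
Z = Σ e^(−Eᵢ/kT) = e^(−0) + e^(−0.843689) + e^(−0.931068) + e^(−2.33981) + e^(−2.63107) = 1.00000 + 0.430121 + 0.394133 + 0.0963459 + 0.0720014 = 1.99260.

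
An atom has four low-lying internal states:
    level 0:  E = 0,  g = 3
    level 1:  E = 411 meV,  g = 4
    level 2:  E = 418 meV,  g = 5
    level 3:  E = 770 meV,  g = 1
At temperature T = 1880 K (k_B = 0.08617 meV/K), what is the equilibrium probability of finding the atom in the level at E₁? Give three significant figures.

k_BT = 0.08617 × 1880 K = 162.00 meV.
Eᵢ/kT = 0, 2.5370, 2.5802, 4.7531.
Z = Σ gᵢe^(−Eᵢ/kT) = 3·e^(−0) + 4·e^(−2.5370) + 5·e^(−2.5802) + 1·e^(−4.7531) = 3.0000 + 0.31641 + 0.37879 + 0.0086249 = 3.7038.
P₁ = g₁ e^(−E₁/kT) / Z = 0.31641/3.7038 = 0.0854.

0.0854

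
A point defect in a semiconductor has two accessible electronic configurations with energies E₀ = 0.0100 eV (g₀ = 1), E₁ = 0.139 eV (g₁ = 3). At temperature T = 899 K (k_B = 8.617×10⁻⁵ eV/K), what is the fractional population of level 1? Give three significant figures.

k_BT = 8.617×10⁻⁵ × 899 K = 0.077467 eV.
Eᵢ/kT = 0.12909, 1.7943.
Z = Σ gᵢe^(−Eᵢ/kT) = 1·e^(−0.12909) + 3·e^(−1.7943) = 0.87889 + 0.49873 = 1.3776.
P₁ = g₁ e^(−E₁/kT) / Z = 0.49873/1.3776 = 0.362.

0.362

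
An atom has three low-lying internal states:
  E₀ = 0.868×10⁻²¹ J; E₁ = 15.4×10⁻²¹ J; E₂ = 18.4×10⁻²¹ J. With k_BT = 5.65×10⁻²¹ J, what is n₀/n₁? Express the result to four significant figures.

n₀/n₁ = exp[−(E₀−E₁)/kT] = exp(−(-14.532 ×10⁻²¹ J)/(5.65 ×10⁻²¹ J)) = exp(2.57204) = 13.09.

13.09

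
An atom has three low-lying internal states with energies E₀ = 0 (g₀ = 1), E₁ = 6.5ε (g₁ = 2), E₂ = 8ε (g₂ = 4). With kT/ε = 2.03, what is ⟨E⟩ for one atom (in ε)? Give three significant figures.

0.993 ε

Eᵢ/kT = 0, 3.2020, 3.9409.
Z = Σ gᵢe^(−Eᵢ/kT) = 1·e^(−0) + 2·e^(−3.2020) + 4·e^(−3.9409) = 1.0000 + 0.081362 + 0.077723 = 1.1591.
⟨E⟩ = Σ Eᵢ gᵢe^(−Eᵢ/kT) / Z = (0·1.0000 + 6.5·0.081362 + 8·0.077723) / 1.1591 = 0.993 ε.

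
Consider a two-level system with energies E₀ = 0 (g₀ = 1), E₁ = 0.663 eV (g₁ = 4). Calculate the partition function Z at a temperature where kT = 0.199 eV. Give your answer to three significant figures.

Z = 1.14

Eᵢ/kT = 0, 3.3317.
Z = Σ gᵢe^(−Eᵢ/kT) = 1·e^(−0) + 4·e^(−3.3317) = 1.0000 + 0.14293 = 1.1429.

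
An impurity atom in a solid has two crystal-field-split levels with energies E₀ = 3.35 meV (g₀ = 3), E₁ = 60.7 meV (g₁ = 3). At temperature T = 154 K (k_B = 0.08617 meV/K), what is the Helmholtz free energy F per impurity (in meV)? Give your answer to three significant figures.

k_BT = 0.08617 × 154 K = 13.270 meV.
Eᵢ/kT = 0.25245, 4.5742.
Z = Σ gᵢe^(−Eᵢ/kT) = 3·e^(−0.25245) + 3·e^(−4.5742) = 2.3307 + 0.030944 = 2.3616.
F = −kT ln Z = −13.270 × ln(2.3616) = −13.270 × 0.85934 = -11.4 meV.

-11.4 meV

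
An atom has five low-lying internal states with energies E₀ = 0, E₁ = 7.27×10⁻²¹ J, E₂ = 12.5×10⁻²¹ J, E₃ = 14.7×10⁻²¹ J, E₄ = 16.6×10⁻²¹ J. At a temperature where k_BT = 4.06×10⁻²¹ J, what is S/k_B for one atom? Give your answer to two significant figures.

Eᵢ/kT = 0, 1.791, 3.079, 3.621, 4.089.
Z = Σ e^(−Eᵢ/kT) = e^(−0) + e^(−1.791) + e^(−3.079) + e^(−3.621) + e^(−4.089) = 1.000 + 0.1668 + 0.04601 + 0.02676 + 0.01676 = 1.256.
⟨E⟩ = Σ EᵢPᵢ = 1.958 ×10⁻²¹ J.
S/k_B = ln Z + ⟨E⟩/kT = ln(1.256) + 1.958/4.06 = 0.2279 + 0.4823 = 0.71.

0.71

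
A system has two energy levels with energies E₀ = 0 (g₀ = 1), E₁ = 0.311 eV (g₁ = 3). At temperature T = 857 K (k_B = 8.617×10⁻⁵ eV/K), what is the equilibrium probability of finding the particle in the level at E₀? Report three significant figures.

0.957

k_BT = 8.617×10⁻⁵ × 857 K = 0.073848 eV.
Eᵢ/kT = 0, 4.2114.
Z = Σ gᵢe^(−Eᵢ/kT) = 1·e^(−0) + 3·e^(−4.2114) = 1.0000 + 0.044477 = 1.0445.
P₀ = g₀ e^(−E₀/kT) / Z = 1.0000/1.0445 = 0.957.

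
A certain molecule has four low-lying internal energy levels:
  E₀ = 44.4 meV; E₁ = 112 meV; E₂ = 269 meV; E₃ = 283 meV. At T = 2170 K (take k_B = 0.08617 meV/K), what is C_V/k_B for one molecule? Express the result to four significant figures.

0.2490

k_BT = 0.08617 × 2170 K = 186.989 meV.
Eᵢ/kT = 0.237447, 0.598966, 1.43859, 1.51346.
Z = Σ e^(−Eᵢ/kT) = e^(−0.237447) + e^(−0.598966) + e^(−1.43859) + e^(−1.51346) = 0.788639 + 0.549379 + 0.237262 + 0.220147 = 1.79543.
⟨E⟩ = 124.021 meV, ⟨E²⟩ = 24086.7 meV².
C_V/k_B = (⟨E²⟩ − ⟨E⟩²)/(kT)² = (24086.7 − 15381.2)/34964.9 = 0.2490.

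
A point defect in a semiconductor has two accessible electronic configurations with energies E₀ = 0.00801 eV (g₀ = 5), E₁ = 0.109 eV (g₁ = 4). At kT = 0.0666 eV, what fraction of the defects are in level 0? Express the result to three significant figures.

Eᵢ/kT = 0.12027, 1.6366.
Z = Σ gᵢe^(−Eᵢ/kT) = 5·e^(−0.12027) + 4·e^(−1.6366) = 4.4334 + 0.77856 = 5.2120.
P₀ = g₀ e^(−E₀/kT) / Z = 4.4334/5.2120 = 0.851.

0.851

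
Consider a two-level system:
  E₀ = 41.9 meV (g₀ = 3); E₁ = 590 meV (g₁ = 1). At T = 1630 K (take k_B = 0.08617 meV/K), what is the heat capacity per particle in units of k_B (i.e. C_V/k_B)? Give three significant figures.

k_BT = 0.08617 × 1630 K = 140.46 meV.
Eᵢ/kT = 0.29831, 4.2005.
Z = Σ gᵢe^(−Eᵢ/kT) = 3·e^(−0.29831) + 1·e^(−4.2005) = 2.2262 + 0.014988 = 2.2412.
⟨E⟩ = 45.565 meV, ⟨E²⟩ = 4071.8 meV².
C_V/k_B = (⟨E²⟩ − ⟨E⟩²)/(kT)² = (4071.8 − 2076.2)/19729 = 0.101.

0.101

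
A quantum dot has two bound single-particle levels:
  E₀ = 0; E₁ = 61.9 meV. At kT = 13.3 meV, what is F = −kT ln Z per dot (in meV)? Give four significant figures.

Eᵢ/kT = 0, 4.65414.
Z = Σ e^(−Eᵢ/kT) = e^(−0) + e^(−4.65414) = 1.00000 + 0.00952210 = 1.00952.
F = −kT ln Z = −13.3 × ln(1.00952) = −13.3 × 0.00947497 = -0.1260 meV.

-0.1260 meV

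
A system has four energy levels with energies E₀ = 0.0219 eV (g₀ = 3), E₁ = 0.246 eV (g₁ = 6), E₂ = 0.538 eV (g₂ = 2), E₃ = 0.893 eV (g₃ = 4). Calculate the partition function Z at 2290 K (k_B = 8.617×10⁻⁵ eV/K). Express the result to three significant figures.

k_BT = 8.617×10⁻⁵ × 2290 K = 0.19733 eV.
Eᵢ/kT = 0.11098, 1.2466, 2.7264, 4.5254.
Z = Σ gᵢe^(−Eᵢ/kT) = 3·e^(−0.11098) + 6·e^(−1.2466) + 2·e^(−2.7264) + 4·e^(−4.5254) = 2.6849 + 1.7249 + 0.13091 + 0.043322 = 4.5840.

Z = 4.58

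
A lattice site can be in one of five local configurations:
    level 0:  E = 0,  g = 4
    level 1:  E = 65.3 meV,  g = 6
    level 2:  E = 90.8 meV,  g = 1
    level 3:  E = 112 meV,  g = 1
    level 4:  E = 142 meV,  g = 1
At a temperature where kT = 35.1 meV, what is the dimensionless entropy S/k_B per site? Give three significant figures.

2.04

Eᵢ/kT = 0, 1.8604, 2.5869, 3.1909, 4.0456.
Z = Σ gᵢe^(−Eᵢ/kT) = 4·e^(−0) + 6·e^(−1.8604) + 1·e^(−2.5869) + 1·e^(−3.1909) + 1·e^(−4.0456) = 4.0000 + 0.93366 + 0.075253 + 0.041135 + 0.017499 = 5.0675.
⟨E⟩ = Σ EᵢPᵢ = 14.779 meV.
S/k_B = ln Z + ⟨E⟩/kT = ln(5.0675) + 14.779/35.1 = 1.6228 + 0.42105 = 2.04.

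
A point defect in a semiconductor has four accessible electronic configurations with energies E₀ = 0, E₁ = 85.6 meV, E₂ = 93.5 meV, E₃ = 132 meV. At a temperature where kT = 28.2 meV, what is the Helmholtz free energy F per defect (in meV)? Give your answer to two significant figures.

Eᵢ/kT = 0, 3.035, 3.316, 4.681.
Z = Σ e^(−Eᵢ/kT) = e^(−0) + e^(−3.035) + e^(−3.316) + e^(−4.681) = 1.000 + 0.04807 + 0.03630 + 0.009270 = 1.094.
F = −kT ln Z = −28.2 × ln(1.094) = −28.2 × 0.08984 = -2.5 meV.

-2.5 meV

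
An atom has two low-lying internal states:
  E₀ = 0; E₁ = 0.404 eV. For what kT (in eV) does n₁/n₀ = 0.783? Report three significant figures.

n₁/n₀ = exp[−(E₁−E₀)/kT] = 0.783.
⇒ (E₁−E₀)/kT = ln(1/0.783) = ln(1.2771) = 0.24459.
kT = 0.404 eV / 0.24459 = 1.65 eV.

1.65 eV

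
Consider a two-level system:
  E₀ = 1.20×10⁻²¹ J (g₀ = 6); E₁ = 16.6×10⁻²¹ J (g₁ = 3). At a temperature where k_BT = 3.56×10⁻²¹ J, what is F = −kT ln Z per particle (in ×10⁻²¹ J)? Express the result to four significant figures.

-5.202 ×10⁻²¹ J

Eᵢ/kT = 0.337079, 4.66292.
Z = Σ gᵢe^(−Eᵢ/kT) = 6·e^(−0.337079) + 3·e^(−4.66292) = 4.28311 + 0.0283166 = 4.31143.
F = −kT ln Z = −3.56 × ln(4.31143) = −3.56 × 1.46127 = -5.202 ×10⁻²¹ J.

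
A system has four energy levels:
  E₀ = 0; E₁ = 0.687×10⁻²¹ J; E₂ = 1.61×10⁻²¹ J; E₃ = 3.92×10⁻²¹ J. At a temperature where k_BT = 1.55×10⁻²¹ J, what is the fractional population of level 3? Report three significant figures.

0.0384

Eᵢ/kT = 0, 0.44323, 1.0387, 2.5290.
Z = Σ e^(−Eᵢ/kT) = e^(−0) + e^(−0.44323) + e^(−1.0387) + e^(−2.5290) = 1.0000 + 0.64196 + 0.35391 + 0.079739 = 2.0756.
P₃ = e^(−E₃/kT) / Z = 0.079739/2.0756 = 0.0384.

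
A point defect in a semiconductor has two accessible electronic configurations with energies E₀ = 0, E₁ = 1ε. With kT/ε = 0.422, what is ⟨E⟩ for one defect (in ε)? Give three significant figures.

Eᵢ/kT = 0, 2.3697.
Z = Σ e^(−Eᵢ/kT) = e^(−0) + e^(−2.3697) = 1.0000 + 0.093509 = 1.0935.
⟨E⟩ = Σ Eᵢ e^(−Eᵢ/kT) / Z = (0·1.0000 + 1·0.093509) / 1.0935 = 0.0855 ε.

0.0855 ε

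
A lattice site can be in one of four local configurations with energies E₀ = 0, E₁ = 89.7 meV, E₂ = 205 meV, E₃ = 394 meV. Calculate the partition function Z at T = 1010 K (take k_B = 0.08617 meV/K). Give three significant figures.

k_BT = 0.08617 × 1010 K = 87.032 meV.
Eᵢ/kT = 0, 1.0307, 2.3555, 4.5271.
Z = Σ e^(−Eᵢ/kT) = e^(−0) + e^(−1.0307) + e^(−2.3555) + e^(−4.5271) = 1.0000 + 0.35676 + 0.094846 + 0.010812 = 1.4624.

Z = 1.46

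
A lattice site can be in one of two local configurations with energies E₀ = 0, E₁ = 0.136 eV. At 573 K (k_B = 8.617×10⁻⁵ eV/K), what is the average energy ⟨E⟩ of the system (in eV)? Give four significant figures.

k_BT = 8.617×10⁻⁵ × 573 K = 0.0493754 eV.
Eᵢ/kT = 0, 2.75441.
Z = Σ e^(−Eᵢ/kT) = e^(−0) + e^(−2.75441) = 1.00000 + 0.0636466 = 1.06365.
⟨E⟩ = Σ Eᵢ e^(−Eᵢ/kT) / Z = (0·1.00000 + 0.136·0.0636466) / 1.06365 = 0.008138 eV.

0.008138 eV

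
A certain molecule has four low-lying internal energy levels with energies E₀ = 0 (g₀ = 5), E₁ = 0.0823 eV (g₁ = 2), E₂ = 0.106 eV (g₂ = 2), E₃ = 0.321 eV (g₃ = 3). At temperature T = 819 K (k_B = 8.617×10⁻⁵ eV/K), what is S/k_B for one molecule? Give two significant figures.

2.1

k_BT = 8.617×10⁻⁵ × 819 K = 0.07057 eV.
Eᵢ/kT = 0, 1.166, 1.502, 4.549.
Z = Σ gᵢe^(−Eᵢ/kT) = 5·e^(−0) + 2·e^(−1.166) + 2·e^(−1.502) + 3·e^(−4.549) = 5.000 + 0.6232 + 0.4454 + 0.03173 = 6.100.
⟨E⟩ = Σ EᵢPᵢ = 0.01782 eV.
S/k_B = ln Z + ⟨E⟩/kT = ln(6.100) + 0.01782/0.07057 = 1.808 + 0.2525 = 2.1.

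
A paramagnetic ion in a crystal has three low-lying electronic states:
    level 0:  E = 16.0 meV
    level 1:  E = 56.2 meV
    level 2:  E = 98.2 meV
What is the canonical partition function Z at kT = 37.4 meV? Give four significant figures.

Eᵢ/kT = 0.427807, 1.50267, 2.62567.
Z = Σ e^(−Eᵢ/kT) = e^(−0.427807) + e^(−1.50267) + e^(−2.62567) = 0.651937 + 0.222535 + 0.0723912 = 0.946863.

Z = 0.9469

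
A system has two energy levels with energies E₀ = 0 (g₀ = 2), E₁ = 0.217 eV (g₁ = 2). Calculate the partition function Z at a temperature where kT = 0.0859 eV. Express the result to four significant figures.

Z = 2.160

Eᵢ/kT = 0, 2.52619.
Z = Σ gᵢe^(−Eᵢ/kT) = 2·e^(−0) + 2·e^(−2.52619) = 2.00000 + 0.159926 = 2.15993.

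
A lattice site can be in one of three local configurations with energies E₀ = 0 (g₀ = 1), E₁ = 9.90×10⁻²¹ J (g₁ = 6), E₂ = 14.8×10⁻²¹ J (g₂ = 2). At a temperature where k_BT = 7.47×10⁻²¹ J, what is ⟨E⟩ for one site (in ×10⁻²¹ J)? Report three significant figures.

6.92 ×10⁻²¹ J

Eᵢ/kT = 0, 1.3253, 1.9813.
Z = Σ gᵢe^(−Eᵢ/kT) = 1·e^(−0) + 6·e^(−1.3253) + 2·e^(−1.9813) = 1.0000 + 1.5943 + 0.27578 = 2.8701.
⟨E⟩ = Σ Eᵢ gᵢe^(−Eᵢ/kT) / Z = (0·1.0000 + 9.90·1.5943 + 14.8·0.27578) / 2.8701 = 6.92 ×10⁻²¹ J.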